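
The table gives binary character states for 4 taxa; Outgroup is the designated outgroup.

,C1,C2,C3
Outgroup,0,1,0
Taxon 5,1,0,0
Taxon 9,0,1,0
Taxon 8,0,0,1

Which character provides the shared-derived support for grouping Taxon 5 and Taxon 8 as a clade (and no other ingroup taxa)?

Character polarity is set by the outgroup: the derived state is whichever differs from the outgroup's state, so for C2 the derived state is '0', and for the remaining characters it is '1'.
C1: derived state '1' in Taxon 5 only — an autapomorphy, so it tells us nothing about relationships among taxa.
C2 (derived state '0') is shared by Taxon 5 and Taxon 8 — a synapomorphy uniting that clade.
C3: derived state '1' in Taxon 8 only — an autapomorphy, so it tells us nothing about relationships among taxa.
Most parsimonious ingroup topology: ((Taxon 5,Taxon 8),Taxon 9).
The clade {Taxon 5, Taxon 8} is supported by C2: its derived state '0' occurs in exactly those taxa and in no other taxon (including the outgroup).

C2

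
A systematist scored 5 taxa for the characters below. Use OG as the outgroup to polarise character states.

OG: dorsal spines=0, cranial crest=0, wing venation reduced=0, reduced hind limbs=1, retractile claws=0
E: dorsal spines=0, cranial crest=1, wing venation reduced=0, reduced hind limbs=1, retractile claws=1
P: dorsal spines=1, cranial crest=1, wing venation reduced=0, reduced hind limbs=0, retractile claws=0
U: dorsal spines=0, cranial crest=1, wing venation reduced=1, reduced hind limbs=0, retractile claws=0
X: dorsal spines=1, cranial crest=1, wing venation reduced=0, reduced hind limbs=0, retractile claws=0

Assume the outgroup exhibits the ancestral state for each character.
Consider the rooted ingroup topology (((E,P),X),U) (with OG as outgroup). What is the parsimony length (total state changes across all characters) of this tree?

Map each character onto (((E,P),X),U) (rooted by OG) and count the minimum state changes it requires (Fitch parsimony):
dorsal spines: 2; cranial crest: 1; wing venation reduced: 1; reduced hind limbs: 2; retractile claws: 1.
Total tree length = 7.

7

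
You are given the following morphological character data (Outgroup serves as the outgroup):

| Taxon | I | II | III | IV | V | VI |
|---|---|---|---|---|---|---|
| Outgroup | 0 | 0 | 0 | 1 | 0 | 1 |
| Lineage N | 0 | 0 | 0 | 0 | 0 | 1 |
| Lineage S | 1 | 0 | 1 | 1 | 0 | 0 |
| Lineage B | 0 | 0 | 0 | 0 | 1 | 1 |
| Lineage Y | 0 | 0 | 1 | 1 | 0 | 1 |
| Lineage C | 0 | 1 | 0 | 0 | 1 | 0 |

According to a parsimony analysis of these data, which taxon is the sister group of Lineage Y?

Lineage S

Character polarity is set by the outgroup: the derived state is whichever differs from the outgroup's state, so for IV, VI the derived state is '0', and for the remaining characters it is '1'.
I (derived state '1') is unique to Lineage S (autapomorphy; uninformative for grouping).
II (derived state '1') is unique to Lineage C (autapomorphy; uninformative for grouping).
III: derived state '1' in Lineage S and Lineage Y only — synapomorphy for {Lineage S, Lineage Y}.
IV (derived state '0') is shared by Lineage B, Lineage C, and Lineage N — a synapomorphy uniting that clade.
Only Lineage B and Lineage C show the derived state '1' for V, supporting them as a clade.
VI groups Lineage C and Lineage S, which is incompatible with the clades supported by the remaining characters; treating it as convergent (homoplasy) costs fewer steps than any alternative tree.
Most parsimonious ingroup topology: ((Lineage N,(Lineage B,Lineage C)),(Lineage S,Lineage Y)).
Lineage Y and Lineage S form a cherry on this tree, so they are sister taxa.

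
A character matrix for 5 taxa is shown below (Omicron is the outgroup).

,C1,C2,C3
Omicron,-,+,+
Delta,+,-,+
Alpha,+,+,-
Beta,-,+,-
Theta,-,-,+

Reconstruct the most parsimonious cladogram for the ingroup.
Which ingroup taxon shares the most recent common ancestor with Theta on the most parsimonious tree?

Delta

Character polarity is set by the outgroup: the derived state is whichever differs from the outgroup's state, so for C2, C3 the derived state is '-', and for the remaining characters it is '+'.
C1 (state '+') occurs in Alpha and Delta but conflicts with the nesting implied by the other characters — most parsimoniously interpreted as homoplasy.
C2 (derived state '-') is shared by Delta and Theta — a synapomorphy uniting that clade.
C3: derived state '-' in Alpha and Beta only — synapomorphy for {Alpha, Beta}.
Most parsimonious ingroup topology: ((Delta,Theta),(Alpha,Beta)).
Theta and Delta form a cherry on this tree, so they are sister taxa.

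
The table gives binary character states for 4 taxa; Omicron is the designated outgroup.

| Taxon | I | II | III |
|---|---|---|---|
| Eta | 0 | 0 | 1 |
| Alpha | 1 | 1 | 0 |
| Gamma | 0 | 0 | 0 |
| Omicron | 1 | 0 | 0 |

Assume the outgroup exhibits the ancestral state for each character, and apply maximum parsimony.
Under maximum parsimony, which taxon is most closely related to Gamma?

Eta

Character polarity is set by the outgroup: the derived state is whichever differs from the outgroup's state, so for I the derived state is '0', and for the remaining characters it is '1'.
I (derived state '0') is shared by Eta and Gamma — a synapomorphy uniting that clade.
II (derived state '1') is unique to Alpha (autapomorphy; uninformative for grouping).
III (derived state '1') is unique to Eta (autapomorphy; uninformative for grouping).
Most parsimonious ingroup topology: ((Eta,Gamma),Alpha).
Gamma and Eta form a cherry on this tree, so they are sister taxa.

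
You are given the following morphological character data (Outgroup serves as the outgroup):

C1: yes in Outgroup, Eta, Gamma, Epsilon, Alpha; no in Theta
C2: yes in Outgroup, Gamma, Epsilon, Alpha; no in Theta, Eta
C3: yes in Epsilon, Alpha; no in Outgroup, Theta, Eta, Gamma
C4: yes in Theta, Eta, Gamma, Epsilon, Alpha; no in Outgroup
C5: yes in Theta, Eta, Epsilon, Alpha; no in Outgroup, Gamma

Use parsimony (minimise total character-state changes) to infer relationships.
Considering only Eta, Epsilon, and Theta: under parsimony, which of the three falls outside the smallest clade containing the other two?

Epsilon

Character polarity is set by the outgroup: the derived state is whichever differs from the outgroup's state, so for C1, C2 the derived state is 'no', and for the remaining characters it is 'yes'.
C1: derived state 'no' in Theta only — an autapomorphy, so it tells us nothing about relationships among taxa.
C2 (derived state 'no') is shared by Eta and Theta — a synapomorphy uniting that clade.
Only Alpha and Epsilon show the derived state 'yes' for C3, supporting them as a clade.
All ingroup taxa share the derived state 'yes' for C4; it defines the ingroup but does not resolve relationships within it.
C5: derived state 'yes' in Alpha, Epsilon, Eta, and Theta only — synapomorphy for {Alpha, Epsilon, Eta, Theta}.
Most parsimonious ingroup topology: (((Theta,Eta),(Epsilon,Alpha)),Gamma).
Theta and Eta share a more recent common ancestor with each other than either does with Epsilon, so Epsilon is the least closely related of the three.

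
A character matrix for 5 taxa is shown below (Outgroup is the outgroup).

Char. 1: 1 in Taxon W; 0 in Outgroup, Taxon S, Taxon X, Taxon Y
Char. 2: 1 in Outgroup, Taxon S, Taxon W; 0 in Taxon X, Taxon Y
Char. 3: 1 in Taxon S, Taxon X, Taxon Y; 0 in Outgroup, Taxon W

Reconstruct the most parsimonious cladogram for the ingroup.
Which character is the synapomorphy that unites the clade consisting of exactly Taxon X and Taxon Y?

Character polarity is set by the outgroup: the derived state is whichever differs from the outgroup's state, so for Char. 2 the derived state is '0', and for the remaining characters it is '1'.
Char. 1 (derived state '1') is unique to Taxon W (autapomorphy; uninformative for grouping).
Char. 2: derived state '0' in Taxon X and Taxon Y only — synapomorphy for {Taxon X, Taxon Y}.
Char. 3 (derived state '1') is shared by Taxon S, Taxon X, and Taxon Y — a synapomorphy uniting that clade.
Most parsimonious ingroup topology: ((Taxon S,(Taxon X,Taxon Y)),Taxon W).
The clade {Taxon X, Taxon Y} is supported by Char. 2: its derived state '0' occurs in exactly those taxa and in no other taxon (including the outgroup).

Char. 2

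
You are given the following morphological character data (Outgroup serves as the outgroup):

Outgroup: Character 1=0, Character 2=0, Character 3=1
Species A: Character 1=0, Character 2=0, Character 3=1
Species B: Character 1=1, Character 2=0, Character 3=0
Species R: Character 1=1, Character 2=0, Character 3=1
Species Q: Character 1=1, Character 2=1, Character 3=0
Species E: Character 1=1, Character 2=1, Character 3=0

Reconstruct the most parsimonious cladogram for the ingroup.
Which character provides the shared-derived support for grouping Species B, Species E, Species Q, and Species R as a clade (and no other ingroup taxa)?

Character 1

Character polarity is set by the outgroup: the derived state is whichever differs from the outgroup's state, so for Character 3 the derived state is '0', and for the remaining characters it is '1'.
Only Species B, Species E, Species Q, and Species R show the derived state '1' for Character 1, supporting them as a clade.
Only Species E and Species Q show the derived state '1' for Character 2, supporting them as a clade.
Only Species B, Species E, and Species Q show the derived state '0' for Character 3, supporting them as a clade.
Most parsimonious ingroup topology: (Species A,((Species B,(Species Q,Species E)),Species R)).
The clade {Species B, Species E, Species Q, Species R} is supported by Character 1: its derived state '1' occurs in exactly those taxa and in no other taxon (including the outgroup).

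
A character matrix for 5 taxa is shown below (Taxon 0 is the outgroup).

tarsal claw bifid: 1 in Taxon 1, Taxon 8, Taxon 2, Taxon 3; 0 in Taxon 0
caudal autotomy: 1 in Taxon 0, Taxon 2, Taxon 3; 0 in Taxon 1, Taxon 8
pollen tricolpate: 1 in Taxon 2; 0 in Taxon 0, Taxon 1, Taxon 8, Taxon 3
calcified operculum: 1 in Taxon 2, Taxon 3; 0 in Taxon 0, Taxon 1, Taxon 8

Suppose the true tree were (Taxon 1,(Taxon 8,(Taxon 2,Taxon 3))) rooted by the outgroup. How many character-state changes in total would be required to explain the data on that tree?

Map each character onto (Taxon 1,(Taxon 8,(Taxon 2,Taxon 3))) (rooted by Taxon 0) and count the minimum state changes it requires (Fitch parsimony):
tarsal claw bifid: 1; caudal autotomy: 2; pollen tricolpate: 1; calcified operculum: 1.
Total tree length = 5.

5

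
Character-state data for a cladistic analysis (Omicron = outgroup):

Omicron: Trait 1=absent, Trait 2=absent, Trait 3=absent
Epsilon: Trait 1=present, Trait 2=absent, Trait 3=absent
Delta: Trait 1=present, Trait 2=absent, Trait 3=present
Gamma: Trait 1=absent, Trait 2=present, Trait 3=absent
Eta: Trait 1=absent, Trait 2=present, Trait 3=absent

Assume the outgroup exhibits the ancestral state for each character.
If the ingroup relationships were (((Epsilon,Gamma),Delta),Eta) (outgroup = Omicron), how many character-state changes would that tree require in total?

5

Map each character onto (((Epsilon,Gamma),Delta),Eta) (rooted by Omicron) and count the minimum state changes it requires (Fitch parsimony):
Trait 1: 2; Trait 2: 2; Trait 3: 1.
Total tree length = 5.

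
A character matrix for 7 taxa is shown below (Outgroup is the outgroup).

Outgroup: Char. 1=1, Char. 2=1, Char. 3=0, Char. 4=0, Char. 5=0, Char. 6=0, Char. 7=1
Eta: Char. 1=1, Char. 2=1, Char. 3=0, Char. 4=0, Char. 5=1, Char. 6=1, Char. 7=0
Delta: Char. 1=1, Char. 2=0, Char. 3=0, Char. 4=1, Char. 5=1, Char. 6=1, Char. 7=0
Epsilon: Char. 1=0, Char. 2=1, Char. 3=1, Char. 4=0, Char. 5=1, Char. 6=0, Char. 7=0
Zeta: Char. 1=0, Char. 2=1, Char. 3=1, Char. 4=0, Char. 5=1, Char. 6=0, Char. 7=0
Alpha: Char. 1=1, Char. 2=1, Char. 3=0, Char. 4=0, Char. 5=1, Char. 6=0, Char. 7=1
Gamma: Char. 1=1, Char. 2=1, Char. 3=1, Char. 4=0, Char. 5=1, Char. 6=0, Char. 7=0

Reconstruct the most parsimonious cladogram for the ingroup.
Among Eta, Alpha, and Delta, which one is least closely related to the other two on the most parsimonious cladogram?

Alpha

Character polarity is set by the outgroup: the derived state is whichever differs from the outgroup's state, so for Char. 1, Char. 2, Char. 7 the derived state is '0', and for the remaining characters it is '1'.
Char. 1 (derived state '0') is shared by Epsilon and Zeta — a synapomorphy uniting that clade.
Char. 2: derived state '0' in Delta only — an autapomorphy, so it tells us nothing about relationships among taxa.
Char. 3: derived state '1' in Epsilon, Gamma, and Zeta only — synapomorphy for {Epsilon, Gamma, Zeta}.
Char. 4: derived state '1' in Delta only — an autapomorphy, so it tells us nothing about relationships among taxa.
Char. 5 (derived state '1') is shared by all ingroup taxa — unites the whole ingroup.
Only Delta and Eta show the derived state '1' for Char. 6, supporting them as a clade.
Char. 7 (derived state '0') is shared by Delta, Epsilon, Eta, Gamma, and Zeta — a synapomorphy uniting that clade.
Most parsimonious ingroup topology: (((Eta,Delta),((Epsilon,Zeta),Gamma)),Alpha).
Delta and Eta share a more recent common ancestor with each other than either does with Alpha, so Alpha is the least closely related of the three.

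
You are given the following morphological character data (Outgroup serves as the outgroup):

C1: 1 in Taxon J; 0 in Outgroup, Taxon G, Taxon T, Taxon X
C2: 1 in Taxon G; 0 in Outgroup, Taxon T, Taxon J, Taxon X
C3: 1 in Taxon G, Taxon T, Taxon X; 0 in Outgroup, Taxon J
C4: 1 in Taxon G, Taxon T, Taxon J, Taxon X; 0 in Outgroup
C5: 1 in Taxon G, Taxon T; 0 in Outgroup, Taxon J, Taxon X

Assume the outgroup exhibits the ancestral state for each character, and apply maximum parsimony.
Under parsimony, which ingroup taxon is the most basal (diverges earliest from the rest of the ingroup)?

Taxon J

The outgroup has state '0' for every character, so '1' is the derived state throughout.
C1: derived state '1' in Taxon J only — an autapomorphy, so it tells us nothing about relationships among taxa.
C2: derived state '1' in Taxon G only — an autapomorphy, so it tells us nothing about relationships among taxa.
C3 (derived state '1') is shared by Taxon G, Taxon T, and Taxon X — a synapomorphy uniting that clade.
All ingroup taxa share the derived state '1' for C4; it defines the ingroup but does not resolve relationships within it.
Only Taxon G and Taxon T show the derived state '1' for C5, supporting them as a clade.
Most parsimonious ingroup topology: (((Taxon G,Taxon T),Taxon X),Taxon J).
Taxon J is sister to the clade containing all other ingroup taxa, so it is the earliest-diverging (most basal) ingroup lineage.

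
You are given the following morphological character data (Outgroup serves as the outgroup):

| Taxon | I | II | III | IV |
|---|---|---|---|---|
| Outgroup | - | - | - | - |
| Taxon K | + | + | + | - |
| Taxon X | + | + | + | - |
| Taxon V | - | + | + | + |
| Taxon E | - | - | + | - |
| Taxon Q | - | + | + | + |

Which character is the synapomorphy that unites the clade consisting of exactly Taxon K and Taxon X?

The outgroup has state '-' for every character, so '+' is the derived state throughout.
I: derived state '+' in Taxon K and Taxon X only — synapomorphy for {Taxon K, Taxon X}.
II: derived state '+' in Taxon K, Taxon Q, Taxon V, and Taxon X only — synapomorphy for {Taxon K, Taxon Q, Taxon V, Taxon X}.
All ingroup taxa share the derived state '+' for III; it defines the ingroup but does not resolve relationships within it.
IV (derived state '+') is shared by Taxon Q and Taxon V — a synapomorphy uniting that clade.
Most parsimonious ingroup topology: (((Taxon K,Taxon X),(Taxon V,Taxon Q)),Taxon E).
The clade {Taxon K, Taxon X} is supported by I: its derived state '+' occurs in exactly those taxa and in no other taxon (including the outgroup).

I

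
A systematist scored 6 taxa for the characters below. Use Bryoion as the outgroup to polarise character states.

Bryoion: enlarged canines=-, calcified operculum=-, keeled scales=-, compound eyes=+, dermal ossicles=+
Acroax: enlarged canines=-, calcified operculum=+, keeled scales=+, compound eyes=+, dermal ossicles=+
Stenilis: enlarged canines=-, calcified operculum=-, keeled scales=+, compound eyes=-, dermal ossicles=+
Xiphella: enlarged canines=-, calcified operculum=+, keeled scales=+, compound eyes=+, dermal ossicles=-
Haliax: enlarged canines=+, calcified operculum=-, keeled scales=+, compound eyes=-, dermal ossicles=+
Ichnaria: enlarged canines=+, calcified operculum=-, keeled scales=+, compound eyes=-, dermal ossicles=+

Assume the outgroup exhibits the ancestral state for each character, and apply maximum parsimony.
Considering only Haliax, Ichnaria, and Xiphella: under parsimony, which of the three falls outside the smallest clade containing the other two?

Xiphella

Character polarity is set by the outgroup: the derived state is whichever differs from the outgroup's state, so for compound eyes, dermal ossicles the derived state is '-', and for the remaining characters it is '+'.
Only Haliax and Ichnaria show the derived state '+' for enlarged canines, supporting them as a clade.
calcified operculum: derived state '+' in Acroax and Xiphella only — synapomorphy for {Acroax, Xiphella}.
All ingroup taxa share the derived state '+' for keeled scales; it defines the ingroup but does not resolve relationships within it.
Only Haliax, Ichnaria, and Stenilis show the derived state '-' for compound eyes, supporting them as a clade.
dermal ossicles (derived state '-') is unique to Xiphella (autapomorphy; uninformative for grouping).
Most parsimonious ingroup topology: ((Acroax,Xiphella),(Stenilis,(Haliax,Ichnaria))).
Haliax and Ichnaria share a more recent common ancestor with each other than either does with Xiphella, so Xiphella is the least closely related of the three.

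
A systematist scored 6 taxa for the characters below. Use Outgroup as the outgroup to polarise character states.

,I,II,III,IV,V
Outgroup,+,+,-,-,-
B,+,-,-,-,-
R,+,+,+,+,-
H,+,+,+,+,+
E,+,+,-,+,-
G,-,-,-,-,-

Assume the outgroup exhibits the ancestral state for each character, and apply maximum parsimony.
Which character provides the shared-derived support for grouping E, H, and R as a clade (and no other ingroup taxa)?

Character polarity is set by the outgroup: the derived state is whichever differs from the outgroup's state, so for I, II the derived state is '-', and for the remaining characters it is '+'.
I (derived state '-') is unique to G (autapomorphy; uninformative for grouping).
II: derived state '-' in B and G only — synapomorphy for {B, G}.
III (derived state '+') is shared by H and R — a synapomorphy uniting that clade.
Only E, H, and R show the derived state '+' for IV, supporting them as a clade.
V (derived state '+') is unique to H (autapomorphy; uninformative for grouping).
Most parsimonious ingroup topology: ((B,G),((R,H),E)).
The clade {E, H, R} is supported by IV: its derived state '+' occurs in exactly those taxa and in no other taxon (including the outgroup).

IV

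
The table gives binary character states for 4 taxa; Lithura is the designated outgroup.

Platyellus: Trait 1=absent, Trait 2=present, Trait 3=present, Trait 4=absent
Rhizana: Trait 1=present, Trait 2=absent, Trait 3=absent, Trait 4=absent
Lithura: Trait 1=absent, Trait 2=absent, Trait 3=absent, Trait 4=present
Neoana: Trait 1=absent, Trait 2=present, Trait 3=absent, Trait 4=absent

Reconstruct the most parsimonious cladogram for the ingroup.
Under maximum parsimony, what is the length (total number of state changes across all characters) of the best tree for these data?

Character polarity is set by the outgroup: the derived state is whichever differs from the outgroup's state, so for Trait 4 the derived state is 'absent', and for the remaining characters it is 'present'.
Trait 1: derived state 'present' in Rhizana only — an autapomorphy, so it tells us nothing about relationships among taxa.
Trait 2: derived state 'present' in Neoana and Platyellus only — synapomorphy for {Neoana, Platyellus}.
Trait 3: derived state 'present' in Platyellus only — an autapomorphy, so it tells us nothing about relationships among taxa.
All ingroup taxa share the derived state 'absent' for Trait 4; it defines the ingroup but does not resolve relationships within it.
Most parsimonious ingroup topology: (Rhizana,(Platyellus,Neoana)).
Changes per character on this tree: Trait 1: 1; Trait 2: 1; Trait 3: 1; Trait 4: 1.
Total = 4.

4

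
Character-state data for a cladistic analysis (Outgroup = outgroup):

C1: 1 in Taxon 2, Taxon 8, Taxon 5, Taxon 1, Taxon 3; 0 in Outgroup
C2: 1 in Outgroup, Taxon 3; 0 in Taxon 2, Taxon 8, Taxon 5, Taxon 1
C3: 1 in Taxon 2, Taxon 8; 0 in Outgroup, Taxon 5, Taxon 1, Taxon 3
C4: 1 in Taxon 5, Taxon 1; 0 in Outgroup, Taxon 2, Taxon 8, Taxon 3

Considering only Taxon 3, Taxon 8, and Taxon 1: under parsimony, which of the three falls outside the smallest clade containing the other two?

Character polarity is set by the outgroup: the derived state is whichever differs from the outgroup's state, so for C2 the derived state is '0', and for the remaining characters it is '1'.
All ingroup taxa share the derived state '1' for C1; it defines the ingroup but does not resolve relationships within it.
C2 (derived state '0') is shared by Taxon 1, Taxon 2, Taxon 5, and Taxon 8 — a synapomorphy uniting that clade.
C3 (derived state '1') is shared by Taxon 2 and Taxon 8 — a synapomorphy uniting that clade.
C4 (derived state '1') is shared by Taxon 1 and Taxon 5 — a synapomorphy uniting that clade.
Most parsimonious ingroup topology: (((Taxon 2,Taxon 8),(Taxon 5,Taxon 1)),Taxon 3).
Taxon 8 and Taxon 1 share a more recent common ancestor with each other than either does with Taxon 3, so Taxon 3 is the least closely related of the three.

Taxon 3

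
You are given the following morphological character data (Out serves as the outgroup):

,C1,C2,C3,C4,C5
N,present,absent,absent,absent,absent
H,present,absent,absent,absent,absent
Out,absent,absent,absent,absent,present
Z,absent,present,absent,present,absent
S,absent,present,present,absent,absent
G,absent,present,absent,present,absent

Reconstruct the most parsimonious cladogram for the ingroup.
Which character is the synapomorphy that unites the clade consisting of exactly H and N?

Character polarity is set by the outgroup: the derived state is whichever differs from the outgroup's state, so for C5 the derived state is 'absent', and for the remaining characters it is 'present'.
Only H and N show the derived state 'present' for C1, supporting them as a clade.
C2 (derived state 'present') is shared by G, S, and Z — a synapomorphy uniting that clade.
C3 (derived state 'present') is unique to S (autapomorphy; uninformative for grouping).
Only G and Z show the derived state 'present' for C4, supporting them as a clade.
All ingroup taxa share the derived state 'absent' for C5; it defines the ingroup but does not resolve relationships within it.
Most parsimonious ingroup topology: ((H,N),(S,(G,Z))).
The clade {H, N} is supported by C1: its derived state 'present' occurs in exactly those taxa and in no other taxon (including the outgroup).

C1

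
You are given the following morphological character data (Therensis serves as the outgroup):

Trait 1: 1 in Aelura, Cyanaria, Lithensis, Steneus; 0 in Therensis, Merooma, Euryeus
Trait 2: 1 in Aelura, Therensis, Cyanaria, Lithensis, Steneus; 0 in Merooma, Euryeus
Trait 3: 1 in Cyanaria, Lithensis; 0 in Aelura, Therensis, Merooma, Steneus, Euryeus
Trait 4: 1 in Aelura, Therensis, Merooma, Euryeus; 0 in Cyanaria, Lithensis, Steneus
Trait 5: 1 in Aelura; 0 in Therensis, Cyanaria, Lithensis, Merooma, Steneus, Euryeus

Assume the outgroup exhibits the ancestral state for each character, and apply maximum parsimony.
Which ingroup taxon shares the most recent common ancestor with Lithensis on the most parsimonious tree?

Cyanaria

Character polarity is set by the outgroup: the derived state is whichever differs from the outgroup's state, so for Trait 2, Trait 4 the derived state is '0', and for the remaining characters it is '1'.
Trait 1: derived state '1' in Aelura, Cyanaria, Lithensis, and Steneus only — synapomorphy for {Aelura, Cyanaria, Lithensis, Steneus}.
Trait 2: derived state '0' in Euryeus and Merooma only — synapomorphy for {Euryeus, Merooma}.
Trait 3 (derived state '1') is shared by Cyanaria and Lithensis — a synapomorphy uniting that clade.
Trait 4: derived state '0' in Cyanaria, Lithensis, and Steneus only — synapomorphy for {Cyanaria, Lithensis, Steneus}.
Trait 5 (derived state '1') is unique to Aelura (autapomorphy; uninformative for grouping).
Most parsimonious ingroup topology: ((((Lithensis,Cyanaria),Steneus),Aelura),(Euryeus,Merooma)).
Lithensis and Cyanaria form a cherry on this tree, so they are sister taxa.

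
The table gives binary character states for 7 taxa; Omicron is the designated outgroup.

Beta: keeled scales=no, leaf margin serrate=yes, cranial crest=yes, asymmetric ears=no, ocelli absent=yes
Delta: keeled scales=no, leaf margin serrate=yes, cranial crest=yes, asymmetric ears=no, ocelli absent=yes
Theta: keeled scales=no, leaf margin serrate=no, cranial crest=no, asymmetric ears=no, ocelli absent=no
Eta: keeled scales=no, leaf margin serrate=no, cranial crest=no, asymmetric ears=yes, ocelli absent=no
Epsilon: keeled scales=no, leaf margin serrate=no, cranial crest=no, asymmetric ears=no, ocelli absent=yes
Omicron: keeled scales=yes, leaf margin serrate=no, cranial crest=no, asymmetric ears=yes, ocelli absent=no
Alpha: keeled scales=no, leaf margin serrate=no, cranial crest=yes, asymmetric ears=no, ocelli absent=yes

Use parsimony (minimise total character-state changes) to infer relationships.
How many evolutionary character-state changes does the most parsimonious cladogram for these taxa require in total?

5

Character polarity is set by the outgroup: the derived state is whichever differs from the outgroup's state, so for keeled scales, asymmetric ears the derived state is 'no', and for the remaining characters it is 'yes'.
keeled scales (derived state 'no') is shared by all ingroup taxa — unites the whole ingroup.
Only Beta and Delta show the derived state 'yes' for leaf margin serrate, supporting them as a clade.
cranial crest (derived state 'yes') is shared by Alpha, Beta, and Delta — a synapomorphy uniting that clade.
asymmetric ears: derived state 'no' in Alpha, Beta, Delta, Epsilon, and Theta only — synapomorphy for {Alpha, Beta, Delta, Epsilon, Theta}.
Only Alpha, Beta, Delta, and Epsilon show the derived state 'yes' for ocelli absent, supporting them as a clade.
Most parsimonious ingroup topology: ((Theta,((Alpha,(Beta,Delta)),Epsilon)),Eta).
Changes per character on this tree: keeled scales: 1; leaf margin serrate: 1; cranial crest: 1; asymmetric ears: 1; ocelli absent: 1.
Total = 5.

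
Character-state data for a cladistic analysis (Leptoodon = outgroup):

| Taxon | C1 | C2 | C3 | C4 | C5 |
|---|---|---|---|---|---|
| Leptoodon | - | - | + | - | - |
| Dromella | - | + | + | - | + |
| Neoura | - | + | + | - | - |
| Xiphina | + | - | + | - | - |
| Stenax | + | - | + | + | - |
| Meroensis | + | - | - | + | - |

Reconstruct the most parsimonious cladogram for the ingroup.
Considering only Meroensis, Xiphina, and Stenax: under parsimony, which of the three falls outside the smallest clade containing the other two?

Character polarity is set by the outgroup: the derived state is whichever differs from the outgroup's state, so for C3 the derived state is '-', and for the remaining characters it is '+'.
C1: derived state '+' in Meroensis, Stenax, and Xiphina only — synapomorphy for {Meroensis, Stenax, Xiphina}.
C2: derived state '+' in Dromella and Neoura only — synapomorphy for {Dromella, Neoura}.
C3: derived state '-' in Meroensis only — an autapomorphy, so it tells us nothing about relationships among taxa.
C4: derived state '+' in Meroensis and Stenax only — synapomorphy for {Meroensis, Stenax}.
C5 (derived state '+') is unique to Dromella (autapomorphy; uninformative for grouping).
Most parsimonious ingroup topology: (((Meroensis,Stenax),Xiphina),(Dromella,Neoura)).
Meroensis and Stenax share a more recent common ancestor with each other than either does with Xiphina, so Xiphina is the least closely related of the three.

Xiphina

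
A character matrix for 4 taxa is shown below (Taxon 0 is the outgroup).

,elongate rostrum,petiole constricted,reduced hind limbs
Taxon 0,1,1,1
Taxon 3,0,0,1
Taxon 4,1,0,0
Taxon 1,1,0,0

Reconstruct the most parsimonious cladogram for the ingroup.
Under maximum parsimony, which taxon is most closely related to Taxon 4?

The outgroup has state '1' for every character, so '0' is the derived state throughout.
elongate rostrum: derived state '0' in Taxon 3 only — an autapomorphy, so it tells us nothing about relationships among taxa.
petiole constricted (derived state '0') is shared by all ingroup taxa — unites the whole ingroup.
Only Taxon 1 and Taxon 4 show the derived state '0' for reduced hind limbs, supporting them as a clade.
Most parsimonious ingroup topology: (Taxon 3,(Taxon 4,Taxon 1)).
Taxon 4 and Taxon 1 form a cherry on this tree, so they are sister taxa.

Taxon 1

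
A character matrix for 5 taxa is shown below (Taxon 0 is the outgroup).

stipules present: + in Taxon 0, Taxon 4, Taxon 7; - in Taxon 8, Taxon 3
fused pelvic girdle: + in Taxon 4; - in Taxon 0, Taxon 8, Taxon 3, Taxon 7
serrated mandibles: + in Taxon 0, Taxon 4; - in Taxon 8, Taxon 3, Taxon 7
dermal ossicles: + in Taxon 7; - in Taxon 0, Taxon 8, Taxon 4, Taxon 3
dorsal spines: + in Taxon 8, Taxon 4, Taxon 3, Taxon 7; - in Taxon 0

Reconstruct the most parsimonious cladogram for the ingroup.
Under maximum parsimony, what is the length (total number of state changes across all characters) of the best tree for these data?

5

Character polarity is set by the outgroup: the derived state is whichever differs from the outgroup's state, so for stipules present, serrated mandibles the derived state is '-', and for the remaining characters it is '+'.
stipules present (derived state '-') is shared by Taxon 3 and Taxon 8 — a synapomorphy uniting that clade.
fused pelvic girdle: derived state '+' in Taxon 4 only — an autapomorphy, so it tells us nothing about relationships among taxa.
serrated mandibles (derived state '-') is shared by Taxon 3, Taxon 7, and Taxon 8 — a synapomorphy uniting that clade.
dermal ossicles: derived state '+' in Taxon 7 only — an autapomorphy, so it tells us nothing about relationships among taxa.
dorsal spines (derived state '+') is shared by all ingroup taxa — unites the whole ingroup.
Most parsimonious ingroup topology: (((Taxon 8,Taxon 3),Taxon 7),Taxon 4).
Changes per character on this tree: stipules present: 1; fused pelvic girdle: 1; serrated mandibles: 1; dermal ossicles: 1; dorsal spines: 1.
Total = 5.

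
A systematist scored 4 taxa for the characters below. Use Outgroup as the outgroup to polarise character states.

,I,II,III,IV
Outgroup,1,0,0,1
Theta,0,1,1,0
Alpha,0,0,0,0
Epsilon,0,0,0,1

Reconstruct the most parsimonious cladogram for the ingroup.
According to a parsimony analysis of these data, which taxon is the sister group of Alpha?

Theta

Character polarity is set by the outgroup: the derived state is whichever differs from the outgroup's state, so for I, IV the derived state is '0', and for the remaining characters it is '1'.
I (derived state '0') is shared by all ingroup taxa — unites the whole ingroup.
II: derived state '1' in Theta only — an autapomorphy, so it tells us nothing about relationships among taxa.
III (derived state '1') is unique to Theta (autapomorphy; uninformative for grouping).
Only Alpha and Theta show the derived state '0' for IV, supporting them as a clade.
Most parsimonious ingroup topology: ((Theta,Alpha),Epsilon).
Alpha and Theta form a cherry on this tree, so they are sister taxa.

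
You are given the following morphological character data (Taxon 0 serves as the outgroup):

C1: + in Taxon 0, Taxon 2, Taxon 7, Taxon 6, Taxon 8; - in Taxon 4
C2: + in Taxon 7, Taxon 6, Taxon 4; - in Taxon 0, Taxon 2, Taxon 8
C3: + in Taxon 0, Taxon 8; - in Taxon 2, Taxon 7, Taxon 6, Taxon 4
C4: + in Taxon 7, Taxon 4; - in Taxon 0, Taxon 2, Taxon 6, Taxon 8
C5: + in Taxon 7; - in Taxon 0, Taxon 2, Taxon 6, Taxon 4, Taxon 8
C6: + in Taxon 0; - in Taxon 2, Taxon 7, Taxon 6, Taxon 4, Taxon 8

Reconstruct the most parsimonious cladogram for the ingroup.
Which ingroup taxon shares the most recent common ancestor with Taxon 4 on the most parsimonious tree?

Taxon 7

Character polarity is set by the outgroup: the derived state is whichever differs from the outgroup's state, so for C1, C3, C6 the derived state is '-', and for the remaining characters it is '+'.
C1: derived state '-' in Taxon 4 only — an autapomorphy, so it tells us nothing about relationships among taxa.
Only Taxon 4, Taxon 6, and Taxon 7 show the derived state '+' for C2, supporting them as a clade.
Only Taxon 2, Taxon 4, Taxon 6, and Taxon 7 show the derived state '-' for C3, supporting them as a clade.
C4 (derived state '+') is shared by Taxon 4 and Taxon 7 — a synapomorphy uniting that clade.
C5: derived state '+' in Taxon 7 only — an autapomorphy, so it tells us nothing about relationships among taxa.
C6 (derived state '-') is shared by all ingroup taxa — unites the whole ingroup.
Most parsimonious ingroup topology: ((Taxon 2,((Taxon 7,Taxon 4),Taxon 6)),Taxon 8).
Taxon 4 and Taxon 7 form a cherry on this tree, so they are sister taxa.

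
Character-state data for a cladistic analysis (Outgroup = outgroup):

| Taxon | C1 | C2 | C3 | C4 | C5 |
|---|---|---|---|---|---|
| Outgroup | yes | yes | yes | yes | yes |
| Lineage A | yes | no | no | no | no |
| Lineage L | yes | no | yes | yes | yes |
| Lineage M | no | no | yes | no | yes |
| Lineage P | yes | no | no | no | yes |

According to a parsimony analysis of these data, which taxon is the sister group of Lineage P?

The outgroup has state 'yes' for every character, so 'no' is the derived state throughout.
C1: derived state 'no' in Lineage M only — an autapomorphy, so it tells us nothing about relationships among taxa.
C2 (derived state 'no') is shared by all ingroup taxa — unites the whole ingroup.
C3: derived state 'no' in Lineage A and Lineage P only — synapomorphy for {Lineage A, Lineage P}.
Only Lineage A, Lineage M, and Lineage P show the derived state 'no' for C4, supporting them as a clade.
C5: derived state 'no' in Lineage A only — an autapomorphy, so it tells us nothing about relationships among taxa.
Most parsimonious ingroup topology: (((Lineage A,Lineage P),Lineage M),Lineage L).
Lineage P and Lineage A form a cherry on this tree, so they are sister taxa.

Lineage A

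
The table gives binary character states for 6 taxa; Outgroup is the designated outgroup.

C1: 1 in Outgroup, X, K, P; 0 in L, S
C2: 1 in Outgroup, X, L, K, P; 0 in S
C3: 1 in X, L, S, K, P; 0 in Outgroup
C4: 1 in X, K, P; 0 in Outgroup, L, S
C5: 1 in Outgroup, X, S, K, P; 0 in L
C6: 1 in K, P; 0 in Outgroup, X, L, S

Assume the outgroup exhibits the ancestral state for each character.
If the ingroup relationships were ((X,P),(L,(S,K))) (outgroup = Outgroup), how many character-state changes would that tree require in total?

9

Map each character onto ((X,P),(L,(S,K))) (rooted by Outgroup) and count the minimum state changes it requires (Fitch parsimony):
C1: 2; C2: 1; C3: 1; C4: 2; C5: 1; C6: 2.
Total tree length = 9.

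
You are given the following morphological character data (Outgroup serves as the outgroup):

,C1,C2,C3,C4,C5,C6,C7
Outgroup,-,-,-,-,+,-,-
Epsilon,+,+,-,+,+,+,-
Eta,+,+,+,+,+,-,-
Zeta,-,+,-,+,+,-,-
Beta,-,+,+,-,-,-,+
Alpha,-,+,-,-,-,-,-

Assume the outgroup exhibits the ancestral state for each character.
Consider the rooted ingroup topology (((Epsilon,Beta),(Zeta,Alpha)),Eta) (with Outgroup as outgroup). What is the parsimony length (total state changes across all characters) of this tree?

Map each character onto (((Epsilon,Beta),(Zeta,Alpha)),Eta) (rooted by Outgroup) and count the minimum state changes it requires (Fitch parsimony):
C1: 2; C2: 1; C3: 2; C4: 3; C5: 2; C6: 1; C7: 1.
Total tree length = 12.

12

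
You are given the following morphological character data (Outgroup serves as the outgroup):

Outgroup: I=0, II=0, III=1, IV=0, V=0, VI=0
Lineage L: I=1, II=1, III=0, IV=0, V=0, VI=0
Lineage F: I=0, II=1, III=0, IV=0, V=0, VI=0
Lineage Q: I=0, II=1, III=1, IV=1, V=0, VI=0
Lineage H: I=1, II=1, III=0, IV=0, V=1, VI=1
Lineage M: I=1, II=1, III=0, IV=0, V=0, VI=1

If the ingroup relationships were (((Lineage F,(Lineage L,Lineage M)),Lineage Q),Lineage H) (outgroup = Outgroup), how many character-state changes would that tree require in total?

9

Map each character onto (((Lineage F,(Lineage L,Lineage M)),Lineage Q),Lineage H) (rooted by Outgroup) and count the minimum state changes it requires (Fitch parsimony):
I: 2; II: 1; III: 2; IV: 1; V: 1; VI: 2.
Total tree length = 9.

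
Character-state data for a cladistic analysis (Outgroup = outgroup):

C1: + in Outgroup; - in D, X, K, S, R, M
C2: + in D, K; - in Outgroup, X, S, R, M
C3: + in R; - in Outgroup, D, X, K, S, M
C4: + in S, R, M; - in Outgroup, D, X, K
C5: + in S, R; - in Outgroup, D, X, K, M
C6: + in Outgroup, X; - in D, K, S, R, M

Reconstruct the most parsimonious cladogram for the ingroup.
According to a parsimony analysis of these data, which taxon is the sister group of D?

K

Character polarity is set by the outgroup: the derived state is whichever differs from the outgroup's state, so for C1, C6 the derived state is '-', and for the remaining characters it is '+'.
C1 (derived state '-') is shared by all ingroup taxa — unites the whole ingroup.
C2: derived state '+' in D and K only — synapomorphy for {D, K}.
C3: derived state '+' in R only — an autapomorphy, so it tells us nothing about relationships among taxa.
C4: derived state '+' in M, R, and S only — synapomorphy for {M, R, S}.
Only R and S show the derived state '+' for C5, supporting them as a clade.
C6: derived state '-' in D, K, M, R, and S only — synapomorphy for {D, K, M, R, S}.
Most parsimonious ingroup topology: (((D,K),((S,R),M)),X).
D and K form a cherry on this tree, so they are sister taxa.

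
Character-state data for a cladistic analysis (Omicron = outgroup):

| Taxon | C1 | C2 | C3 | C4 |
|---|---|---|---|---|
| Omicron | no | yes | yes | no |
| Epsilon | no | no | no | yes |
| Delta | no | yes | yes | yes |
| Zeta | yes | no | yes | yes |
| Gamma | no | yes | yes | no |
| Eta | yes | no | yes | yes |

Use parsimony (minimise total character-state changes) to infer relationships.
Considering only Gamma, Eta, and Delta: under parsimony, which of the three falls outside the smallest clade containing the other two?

Gamma

Character polarity is set by the outgroup: the derived state is whichever differs from the outgroup's state, so for C2, C3 the derived state is 'no', and for the remaining characters it is 'yes'.
Only Eta and Zeta show the derived state 'yes' for C1, supporting them as a clade.
C2 (derived state 'no') is shared by Epsilon, Eta, and Zeta — a synapomorphy uniting that clade.
C3: derived state 'no' in Epsilon only — an autapomorphy, so it tells us nothing about relationships among taxa.
C4: derived state 'yes' in Delta, Epsilon, Eta, and Zeta only — synapomorphy for {Delta, Epsilon, Eta, Zeta}.
Most parsimonious ingroup topology: ((((Eta,Zeta),Epsilon),Delta),Gamma).
Eta and Delta share a more recent common ancestor with each other than either does with Gamma, so Gamma is the least closely related of the three.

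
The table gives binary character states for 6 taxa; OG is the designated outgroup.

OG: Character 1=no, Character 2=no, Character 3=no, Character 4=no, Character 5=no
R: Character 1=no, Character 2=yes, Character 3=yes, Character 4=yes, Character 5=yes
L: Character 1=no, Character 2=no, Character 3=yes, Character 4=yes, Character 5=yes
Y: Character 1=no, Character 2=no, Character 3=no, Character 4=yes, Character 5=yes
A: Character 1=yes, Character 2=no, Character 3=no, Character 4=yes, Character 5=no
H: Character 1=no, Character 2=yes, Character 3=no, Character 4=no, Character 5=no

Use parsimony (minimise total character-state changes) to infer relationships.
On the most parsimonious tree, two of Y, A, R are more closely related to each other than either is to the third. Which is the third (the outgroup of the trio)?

The outgroup has state 'no' for every character, so 'yes' is the derived state throughout.
Character 1 (derived state 'yes') is unique to A (autapomorphy; uninformative for grouping).
Character 2 (state 'yes') occurs in H and R but conflicts with the nesting implied by the other characters — most parsimoniously interpreted as homoplasy.
Character 3 (derived state 'yes') is shared by L and R — a synapomorphy uniting that clade.
Only A, L, R, and Y show the derived state 'yes' for Character 4, supporting them as a clade.
Character 5 (derived state 'yes') is shared by L, R, and Y — a synapomorphy uniting that clade.
Most parsimonious ingroup topology: ((((R,L),Y),A),H).
R and Y share a more recent common ancestor with each other than either does with A, so A is the least closely related of the three.

A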